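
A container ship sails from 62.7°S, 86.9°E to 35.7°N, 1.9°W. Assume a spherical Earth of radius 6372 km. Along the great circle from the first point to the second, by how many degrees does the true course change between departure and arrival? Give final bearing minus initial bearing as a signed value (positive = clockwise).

Initial bearing θ₁ = atan2(sin Δλ cos φ₂, cos φ₁ sin φ₂ − sin φ₁ cos φ₂ cos Δλ) = 289.20°
Final bearing θ₂ = (initial bearing from the destination back to the start) + 180° = 327.77°
Δθ = θ₂ − θ₁ = +38.6°

+38.6°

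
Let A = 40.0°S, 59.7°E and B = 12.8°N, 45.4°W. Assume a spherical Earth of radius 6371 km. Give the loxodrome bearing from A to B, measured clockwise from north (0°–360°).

298.3°

Meridional parts: M(φ₁)=-0.7629, M(φ₂)=+0.2253 → ΔM = +0.9882;  Δλ = -1.8343 rad
tan C = Δλ / ΔM = -1.8563 → C = 298.31°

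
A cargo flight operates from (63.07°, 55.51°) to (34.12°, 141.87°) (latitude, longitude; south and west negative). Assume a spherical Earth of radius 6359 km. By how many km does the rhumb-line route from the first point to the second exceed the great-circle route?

403 km

Great circle: cos σ = sin φ₁ sin φ₂ + cos φ₁ cos φ₂ cos Δλ,  σ = 1.0194 rad → d_gc = 6482.2 km
Rhumb line: Δψ = -0.7953, q = Δφ/Δψ = 0.6353, d_rh = R√(Δφ²+q²Δλ²) = 6885.1 km
Excess = 6885.1 − 6482.2 = 402.9 ≈ 403 km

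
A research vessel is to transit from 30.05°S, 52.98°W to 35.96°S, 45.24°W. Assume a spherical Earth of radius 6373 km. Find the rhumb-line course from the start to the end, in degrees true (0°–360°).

Meridional parts: M(φ₁)=-0.5503, M(φ₂)=-0.6734 → ΔM = -0.1231;  Δλ = +0.1351 rad
tan C = Δλ / ΔM = -1.0974 → C = 132.34°

132.3°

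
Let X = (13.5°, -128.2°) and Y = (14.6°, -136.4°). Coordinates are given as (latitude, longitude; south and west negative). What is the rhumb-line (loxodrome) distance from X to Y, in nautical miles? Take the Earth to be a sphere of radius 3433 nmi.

Δψ = ln[tan(π/4+φ₂/2)/tan(π/4+φ₁/2)] = +0.0198;  Δφ = +0.0192 rad,  Δλ = -0.1431 rad
q = Δφ/Δψ = 0.9701
d = R·√(Δφ² + q²Δλ²) = 3433·0.14015 = 481 nmi

481 nmi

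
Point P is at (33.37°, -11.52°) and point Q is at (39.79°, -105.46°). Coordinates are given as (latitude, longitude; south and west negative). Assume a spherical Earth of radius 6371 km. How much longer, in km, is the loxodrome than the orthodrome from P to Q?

Great circle: cos σ = sin φ₁ sin φ₂ + cos φ₁ cos φ₂ cos Δλ,  σ = 1.2578 rad → d_gc = 8013.4 km
Rhumb line: Δψ = +0.1397, q = Δφ/Δψ = 0.8021, d_rh = R√(Δφ²+q²Δλ²) = 8409.2 km
Excess = 8409.2 − 8013.4 = 395.8 ≈ 396 km

396 km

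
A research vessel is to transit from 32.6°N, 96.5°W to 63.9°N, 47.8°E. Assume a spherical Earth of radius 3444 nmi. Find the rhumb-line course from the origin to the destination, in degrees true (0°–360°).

71.2°

Meridional parts: M(φ₁)=+0.6024, M(φ₂)=+1.4619 → ΔM = +0.8595;  Δλ = +2.5185 rad
tan C = Δλ / ΔM = +2.9302 → C = 71.16°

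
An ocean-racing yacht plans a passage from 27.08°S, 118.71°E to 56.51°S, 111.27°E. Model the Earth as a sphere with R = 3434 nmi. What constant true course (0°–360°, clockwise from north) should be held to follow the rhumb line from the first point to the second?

Meridional parts: M(φ₁)=-0.4913, M(φ₂)=-1.2011 → ΔM = -0.7098;  Δλ = -0.1299 rad
tan C = Δλ / ΔM = +0.1829 → C = 190.37°

190.4°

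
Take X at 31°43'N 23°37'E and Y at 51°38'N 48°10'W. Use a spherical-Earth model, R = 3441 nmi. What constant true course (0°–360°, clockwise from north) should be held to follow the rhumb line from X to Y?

290.6°

Meridional parts: M(φ₁)=+0.5842, M(φ₂)=+1.0558 → ΔM = +0.4716;  Δλ = -1.2529 rad
tan C = Δλ / ΔM = -2.6566 → C = 290.63°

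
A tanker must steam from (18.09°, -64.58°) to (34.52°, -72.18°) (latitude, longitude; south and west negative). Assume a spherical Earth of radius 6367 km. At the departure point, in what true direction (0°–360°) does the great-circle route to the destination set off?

θ = atan2( sin Δλ·cos φ₂ ,  cos φ₁ sin φ₂ − sin φ₁ cos φ₂ cos Δλ )
  = atan2(-0.1090, +0.2851) = 339.08°

339.1°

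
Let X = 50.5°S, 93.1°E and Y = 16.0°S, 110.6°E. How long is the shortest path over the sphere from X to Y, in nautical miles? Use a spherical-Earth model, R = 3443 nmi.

2239 nmi

Haversine: a = sin²(Δφ/2)+cos φ₁ cos φ₂ sin²(Δλ/2) = 0.10209;  σ = 2·atan2(√a,√(1−a))
σ = 37.267° → d = Rσ = 3443·0.65042 = 2239 nmi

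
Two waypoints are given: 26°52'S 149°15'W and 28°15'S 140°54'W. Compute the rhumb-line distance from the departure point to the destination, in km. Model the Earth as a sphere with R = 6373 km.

Δψ = ln[tan(π/4+φ₂/2)/tan(π/4+φ₁/2)] = -0.0272;  Δφ = -0.0241 rad,  Δλ = +0.1457 rad
q = Δφ/Δψ = 0.8865
d = R·√(Δφ² + q²Δλ²) = 6373·0.13143 = 838 km

838 km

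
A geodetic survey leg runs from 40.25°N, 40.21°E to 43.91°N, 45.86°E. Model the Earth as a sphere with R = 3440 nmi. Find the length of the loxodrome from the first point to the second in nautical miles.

Rhumb course C = atan2(Δλ, Δψ) with Δψ = ln[tan(π/4+φ₂/2)/tan(π/4+φ₁/2)] = +0.0861, Δλ = +0.0986 → C = 48.87°
d = R·|Δφ| / |cos C| = 3440·0.06388 / 0.65772 = 334 nmi

334 nmi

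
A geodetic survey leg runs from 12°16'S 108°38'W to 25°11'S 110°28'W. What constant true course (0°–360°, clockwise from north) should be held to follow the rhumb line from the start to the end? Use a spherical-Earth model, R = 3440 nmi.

Δψ = ln[tan(π/4+φ₂/2)/tan(π/4+φ₁/2)] = -0.2387
Δλ = -0.0320 rad (taken the short way round)
course = atan2(Δλ, Δψ) = 187.64°

187.6°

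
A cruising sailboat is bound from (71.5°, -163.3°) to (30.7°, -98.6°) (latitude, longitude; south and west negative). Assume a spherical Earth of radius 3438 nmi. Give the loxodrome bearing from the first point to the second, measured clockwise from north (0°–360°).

137.9°

Δψ = ln[tan(π/4+φ₂/2)/tan(π/4+φ₁/2)] = -1.2514
Δλ = +1.1292 rad (taken the short way round)
course = atan2(Δλ, Δψ) = 137.94°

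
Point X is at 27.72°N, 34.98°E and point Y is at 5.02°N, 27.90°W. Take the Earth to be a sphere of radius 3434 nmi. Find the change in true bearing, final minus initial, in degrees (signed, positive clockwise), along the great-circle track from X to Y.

At departure: θ₁ = atan2(sin Δλ cos φ₂, cos φ₁ sin φ₂ − sin φ₁ cos φ₂ cos Δλ) = 261.42°
At arrival: θ₂ = atan2(sin Δλ cos φ₁, −cos φ₂ sin φ₁ + sin φ₂ cos φ₁ cos Δλ) = 241.49°
Δθ = θ₂ − θ₁ = -19.9°

-19.9°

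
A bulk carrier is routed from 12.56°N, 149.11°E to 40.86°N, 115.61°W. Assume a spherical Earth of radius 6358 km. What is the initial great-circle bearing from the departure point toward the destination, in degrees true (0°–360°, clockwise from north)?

θ = atan2( sin Δλ·cos φ₂ ,  cos φ₁ sin φ₂ − sin φ₁ cos φ₂ cos Δλ )
  = atan2(+0.7531, +0.6537) = 49.04°

49.0°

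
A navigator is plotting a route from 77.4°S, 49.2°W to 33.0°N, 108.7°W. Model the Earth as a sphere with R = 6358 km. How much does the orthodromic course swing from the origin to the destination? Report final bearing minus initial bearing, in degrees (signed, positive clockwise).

+41.5°

Initial bearing θ₁ = atan2(sin Δλ cos φ₂, cos φ₁ sin φ₂ − sin φ₁ cos φ₂ cos Δλ) = 306.47°
Final bearing θ₂ = (initial bearing from the destination back to the start) + 180° = 347.93°
Δθ = θ₂ − θ₁ = +41.5°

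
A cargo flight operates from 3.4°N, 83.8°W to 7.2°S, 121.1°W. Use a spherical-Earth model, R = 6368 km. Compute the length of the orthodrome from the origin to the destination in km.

4302 km

cos σ = sin φ₁ sin φ₂ + cos φ₁ cos φ₂ cos Δλ
      = sin(3.40°)sin(-7.20°) + cos(3.40°)cos(-7.20°)cos(-37.30°) = 0.7804
σ = 38.705° → d = Rσ = 6368·0.67553 = 4302 km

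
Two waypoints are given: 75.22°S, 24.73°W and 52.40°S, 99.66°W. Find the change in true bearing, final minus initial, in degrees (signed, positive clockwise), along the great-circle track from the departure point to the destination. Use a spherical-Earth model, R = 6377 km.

+70.1°

At departure: θ₁ = atan2(sin Δλ cos φ₂, cos φ₁ sin φ₂ − sin φ₁ cos φ₂ cos Δλ) = 265.27°
At arrival: θ₂ = atan2(sin Δλ cos φ₁, −cos φ₂ sin φ₁ + sin φ₂ cos φ₁ cos Δλ) = 335.37°
Δθ = θ₂ − θ₁ = +70.1°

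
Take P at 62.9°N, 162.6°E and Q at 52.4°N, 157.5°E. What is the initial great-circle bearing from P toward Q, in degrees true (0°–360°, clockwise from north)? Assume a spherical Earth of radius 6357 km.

196.8°

θ = atan2( sin Δλ·cos φ₂ ,  cos φ₁ sin φ₂ − sin φ₁ cos φ₂ cos Δλ )
  = atan2(-0.0542, -0.1801) = 196.76°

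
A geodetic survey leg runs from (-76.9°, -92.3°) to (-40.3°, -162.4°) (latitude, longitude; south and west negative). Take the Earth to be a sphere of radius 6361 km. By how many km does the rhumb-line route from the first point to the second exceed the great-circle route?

Great circle: cos σ = sin φ₁ sin φ₂ + cos φ₁ cos φ₂ cos Δλ,  σ = 0.8110 rad → d_gc = 5158.6 km
Rhumb line: Δψ = +1.3946, q = Δφ/Δψ = 0.4580, d_rh = R√(Δφ²+q²Δλ²) = 5405.3 km
Excess = 5405.3 − 5158.6 = 246.7 ≈ 247 km

247 km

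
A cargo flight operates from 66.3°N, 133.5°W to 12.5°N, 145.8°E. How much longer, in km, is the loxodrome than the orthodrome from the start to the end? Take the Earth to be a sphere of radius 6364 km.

352 km

Great circle: cos σ = sin φ₁ sin φ₂ + cos φ₁ cos φ₂ cos Δλ,  σ = 1.3061 rad → d_gc = 8312.1 km
Rhumb line: Δψ = -1.3416, q = Δφ/Δψ = 0.6999, d_rh = R√(Δφ²+q²Δλ²) = 8664.2 km
Excess = 8664.2 − 8312.1 = 352.1 ≈ 352 km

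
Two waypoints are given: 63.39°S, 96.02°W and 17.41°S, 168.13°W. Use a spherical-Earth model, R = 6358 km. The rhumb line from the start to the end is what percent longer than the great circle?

3.3%

Great circle: σ = 1.1606 rad → d_gc = Rσ = 7379.0 km
Rhumb: Δφ = +0.8025, Δλ = -1.2586, Δψ = +1.1332, q = Δφ/Δψ = 0.7082 → d_rh = R√(Δφ²+q²Δλ²) = 7625.2 km
Excess = (7625.2 − 7379.0) / 7379.0 = 246.2 / 7379.0 = 3.34% ≈ 3.3%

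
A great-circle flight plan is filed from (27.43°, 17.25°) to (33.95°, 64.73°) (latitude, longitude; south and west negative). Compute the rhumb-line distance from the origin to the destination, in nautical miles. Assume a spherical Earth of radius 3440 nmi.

Rhumb course C = atan2(Δλ, Δψ) with Δψ = ln[tan(π/4+φ₂/2)/tan(π/4+φ₁/2)] = +0.1325, Δλ = +0.8287 → C = 80.92°
d = R·|Δφ| / |cos C| = 3440·0.11380 / 0.15783 = 2480 nmi

2480 nmi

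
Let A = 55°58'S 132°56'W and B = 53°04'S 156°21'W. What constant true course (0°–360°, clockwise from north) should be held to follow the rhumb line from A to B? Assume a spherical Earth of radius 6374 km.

Δψ = ln[tan(π/4+φ₂/2)/tan(π/4+φ₁/2)] = +0.0872
Δλ = -0.4087 rad (taken the short way round)
course = atan2(Δλ, Δψ) = 282.05°

282.0°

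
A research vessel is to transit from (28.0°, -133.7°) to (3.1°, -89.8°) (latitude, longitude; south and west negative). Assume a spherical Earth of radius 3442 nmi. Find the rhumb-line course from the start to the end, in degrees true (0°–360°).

Δψ = ln[tan(π/4+φ₂/2)/tan(π/4+φ₁/2)] = -0.4553
Δλ = +0.7662 rad (taken the short way round)
course = atan2(Δλ, Δψ) = 120.72°

120.7°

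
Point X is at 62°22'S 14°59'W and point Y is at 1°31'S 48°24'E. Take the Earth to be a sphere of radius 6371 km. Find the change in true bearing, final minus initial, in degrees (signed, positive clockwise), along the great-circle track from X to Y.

Initial bearing θ₁ = atan2(sin Δλ cos φ₂, cos φ₁ sin φ₂ − sin φ₁ cos φ₂ cos Δλ) = 66.72°
Final bearing θ₂ = (initial bearing from the destination back to the start) + 180° = 25.23°
Δθ = θ₂ − θ₁ = -41.5°

-41.5°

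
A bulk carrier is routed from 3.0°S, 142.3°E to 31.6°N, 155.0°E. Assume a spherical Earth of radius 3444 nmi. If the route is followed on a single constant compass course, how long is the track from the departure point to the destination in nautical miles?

2203 nmi

Δψ = ln[tan(π/4+φ₂/2)/tan(π/4+φ₁/2)] = +0.6342;  Δφ = +0.6039 rad,  Δλ = +0.2217 rad
q = Δφ/Δψ = 0.9522
d = R·√(Δφ² + q²Δλ²) = 3444·0.63970 = 2203 nmi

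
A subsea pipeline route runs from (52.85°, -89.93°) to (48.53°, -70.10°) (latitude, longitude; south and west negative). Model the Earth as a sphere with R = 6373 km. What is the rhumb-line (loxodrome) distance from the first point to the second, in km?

1476 km

Rhumb course C = atan2(Δλ, Δψ) with Δψ = ln[tan(π/4+φ₂/2)/tan(π/4+φ₁/2)] = -0.1191, Δλ = +0.3461 → C = 108.99°
d = R·|Δφ| / |cos C| = 6373·0.07540 / 0.32546 = 1476 km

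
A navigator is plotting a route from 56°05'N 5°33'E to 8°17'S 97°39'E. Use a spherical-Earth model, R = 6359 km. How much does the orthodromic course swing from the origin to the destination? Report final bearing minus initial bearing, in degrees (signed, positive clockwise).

Initial bearing θ₁ = atan2(sin Δλ cos φ₂, cos φ₁ sin φ₂ − sin φ₁ cos φ₂ cos Δλ) = 92.91°
Final bearing θ₂ = (initial bearing from the destination back to the start) + 180° = 145.73°
Δθ = θ₂ − θ₁ = +52.8°

+52.8°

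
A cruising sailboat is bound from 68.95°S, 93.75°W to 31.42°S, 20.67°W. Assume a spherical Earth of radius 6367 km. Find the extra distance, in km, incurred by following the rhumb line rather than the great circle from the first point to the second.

Great circle: cos σ = sin φ₁ sin φ₂ + cos φ₁ cos φ₂ cos Δλ,  σ = 0.9573 rad → d_gc = 6095.2 km
Rhumb line: Δψ = +1.1050, q = Δφ/Δψ = 0.5928, d_rh = R√(Δφ²+q²Δλ²) = 6369.3 km
Excess = 6369.3 − 6095.2 = 274.1 ≈ 274 km

274 km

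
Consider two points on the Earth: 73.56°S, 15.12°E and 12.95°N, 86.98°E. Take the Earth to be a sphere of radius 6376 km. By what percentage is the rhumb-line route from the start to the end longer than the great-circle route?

2.7%

Great circle: σ = 1.7002 rad → d_gc = Rσ = 10840.6 km
Rhumb: Δφ = +1.5099, Δλ = +1.2542, Δψ = +2.1627, q = Δφ/Δψ = 0.6981 → d_rh = R√(Δφ²+q²Δλ²) = 11128.7 km
Excess = (11128.7 − 10840.6) / 10840.6 = 288.1 / 10840.6 = 2.66% ≈ 2.7%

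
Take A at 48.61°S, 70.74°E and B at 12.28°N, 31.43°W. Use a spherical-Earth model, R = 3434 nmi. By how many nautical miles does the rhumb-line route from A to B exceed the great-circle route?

151 nmi

Great circle: cos σ = sin φ₁ sin φ₂ + cos φ₁ cos φ₂ cos Δλ,  σ = 1.8710 rad → d_gc = 6425.2 nmi
Rhumb line: Δψ = +1.1895, q = Δφ/Δψ = 0.8935, d_rh = R√(Δφ²+q²Δλ²) = 6576.6 nmi
Excess = 6576.6 − 6425.2 = 151.4 ≈ 151 nmi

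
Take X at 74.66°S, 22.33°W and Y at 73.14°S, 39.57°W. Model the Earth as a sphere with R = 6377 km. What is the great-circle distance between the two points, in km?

Haversine: a = sin²(Δφ/2)+cos φ₁ cos φ₂ sin²(Δλ/2) = 0.00190;  σ = 2·atan2(√a,√(1−a))
σ = 4.996° → d = Rσ = 6377·0.08720 = 556 km

556 km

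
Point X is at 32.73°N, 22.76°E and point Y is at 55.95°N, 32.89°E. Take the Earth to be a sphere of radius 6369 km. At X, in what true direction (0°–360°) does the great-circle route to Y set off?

13.9°

N = sin Δλ·cos φ₂ = +0.0985;  D = cos φ₁ sin φ₂ − sin φ₁ cos φ₂ cos Δλ = +0.3990
initial course = atan2(N, D) = 13.86°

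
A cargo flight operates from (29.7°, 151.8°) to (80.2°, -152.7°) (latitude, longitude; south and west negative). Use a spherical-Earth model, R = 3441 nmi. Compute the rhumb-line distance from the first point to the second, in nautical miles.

3399 nmi

Rhumb course C = atan2(Δλ, Δψ) with Δψ = ln[tan(π/4+φ₂/2)/tan(π/4+φ₁/2)] = +1.9133, Δλ = +0.9687 → C = 26.85°
d = R·|Δφ| / |cos C| = 3441·0.88139 / 0.89217 = 3399 nmi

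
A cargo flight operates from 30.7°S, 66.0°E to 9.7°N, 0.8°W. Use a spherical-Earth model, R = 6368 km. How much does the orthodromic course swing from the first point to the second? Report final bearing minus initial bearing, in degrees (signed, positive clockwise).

At departure: θ₁ = atan2(sin Δλ cos φ₂, cos φ₁ sin φ₂ − sin φ₁ cos φ₂ cos Δλ) = 290.74°
At arrival: θ₂ = atan2(sin Δλ cos φ₁, −cos φ₂ sin φ₁ + sin φ₂ cos φ₁ cos Δλ) = 305.34°
Δθ = θ₂ − θ₁ = +14.6°

+14.6°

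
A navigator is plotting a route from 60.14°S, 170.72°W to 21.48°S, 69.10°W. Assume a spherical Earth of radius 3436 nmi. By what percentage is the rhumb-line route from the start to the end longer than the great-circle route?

7.3%

Great circle: σ = 1.3446 rad → d_gc = Rσ = 4620.14 nmi
Rhumb: Δφ = +0.6747, Δλ = +1.7736, Δψ = +0.9379, q = Δφ/Δψ = 0.7195 → d_rh = R√(Δφ²+q²Δλ²) = 4959.67 nmi
Excess = (4959.67 − 4620.14) / 4620.14 = 339.53 / 4620.14 = 7.349% ≈ 7.3%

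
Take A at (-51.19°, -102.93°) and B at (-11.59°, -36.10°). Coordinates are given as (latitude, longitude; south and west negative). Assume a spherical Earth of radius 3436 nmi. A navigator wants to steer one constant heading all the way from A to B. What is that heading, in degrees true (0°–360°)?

54.2°

Meridional parts: M(φ₁)=-1.0434, M(φ₂)=-0.2037 → ΔM = +0.8397;  Δλ = +1.1664 rad
tan C = Δλ / ΔM = +1.3890 → C = 54.25°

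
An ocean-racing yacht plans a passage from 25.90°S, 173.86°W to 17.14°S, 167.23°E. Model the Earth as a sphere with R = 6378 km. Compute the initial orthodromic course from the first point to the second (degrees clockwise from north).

292.7°

N = sin Δλ·cos φ₂ = -0.3097;  D = cos φ₁ sin φ₂ − sin φ₁ cos φ₂ cos Δλ = +0.1298
initial course = atan2(N, D) = 292.74°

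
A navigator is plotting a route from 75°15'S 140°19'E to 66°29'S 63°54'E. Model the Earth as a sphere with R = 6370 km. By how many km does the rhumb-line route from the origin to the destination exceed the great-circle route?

Great circle: cos σ = sin φ₁ sin φ₂ + cos φ₁ cos φ₂ cos Δλ,  σ = 0.4261 rad → d_gc = 2714.2 km
Rhumb line: Δψ = +0.4751, q = Δφ/Δψ = 0.3221, d_rh = R√(Δφ²+q²Δλ²) = 2904.5 km
Excess = 2904.5 − 2714.2 = 190.3 ≈ 190 km

190 km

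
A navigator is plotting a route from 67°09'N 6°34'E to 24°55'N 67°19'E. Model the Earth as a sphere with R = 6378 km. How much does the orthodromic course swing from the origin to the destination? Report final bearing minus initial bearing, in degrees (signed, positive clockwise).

+48.7°

Initial bearing θ₁ = atan2(sin Δλ cos φ₂, cos φ₁ sin φ₂ − sin φ₁ cos φ₂ cos Δλ) = 107.19°
Final bearing θ₂ = (initial bearing from the destination back to the start) + 180° = 155.85°
Δθ = θ₂ − θ₁ = +48.7°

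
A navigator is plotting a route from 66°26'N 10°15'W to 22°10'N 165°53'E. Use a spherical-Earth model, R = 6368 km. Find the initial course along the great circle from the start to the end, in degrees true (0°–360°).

3.6°

θ = atan2( sin Δλ·cos φ₂ ,  cos φ₁ sin φ₂ − sin φ₁ cos φ₂ cos Δλ )
  = atan2(+0.0625, +0.9978) = 3.58°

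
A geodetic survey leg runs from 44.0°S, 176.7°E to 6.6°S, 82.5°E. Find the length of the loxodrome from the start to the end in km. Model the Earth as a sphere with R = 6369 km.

10113 km

Rhumb course C = atan2(Δλ, Δψ) with Δψ = ln[tan(π/4+φ₂/2)/tan(π/4+φ₁/2)] = +0.7415, Δλ = -1.6441 → C = 294.27°
d = R·|Δφ| / |cos C| = 6369·0.65275 / 0.41111 = 10113 km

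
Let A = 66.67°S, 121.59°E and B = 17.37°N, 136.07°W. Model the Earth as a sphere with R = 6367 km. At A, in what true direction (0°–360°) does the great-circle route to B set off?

94.2°

N = sin Δλ·cos φ₂ = +0.9323;  D = cos φ₁ sin φ₂ − sin φ₁ cos φ₂ cos Δλ = -0.0691
initial course = atan2(N, D) = 94.24°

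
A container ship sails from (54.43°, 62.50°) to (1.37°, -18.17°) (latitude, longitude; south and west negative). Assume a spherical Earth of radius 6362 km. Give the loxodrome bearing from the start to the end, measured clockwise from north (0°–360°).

Meridional parts: M(φ₁)=+1.1370, M(φ₂)=+0.0239 → ΔM = -1.1131;  Δλ = -1.4080 rad
tan C = Δλ / ΔM = +1.2649 → C = 231.67°

231.7°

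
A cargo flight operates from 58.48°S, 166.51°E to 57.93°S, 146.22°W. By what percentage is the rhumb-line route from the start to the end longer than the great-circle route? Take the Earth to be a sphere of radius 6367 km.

Great circle: σ = 0.4258 rad → d_gc = Rσ = 2710.8 km
Rhumb: Δφ = +0.0096, Δλ = +0.8250, Δψ = +0.0182, q = Δφ/Δψ = 0.5269 → d_rh = R√(Δφ²+q²Δλ²) = 2768.3 km
Excess = (2768.3 − 2710.8) / 2710.8 = 57.5 / 2710.8 = 2.12% ≈ 2.1%

2.1%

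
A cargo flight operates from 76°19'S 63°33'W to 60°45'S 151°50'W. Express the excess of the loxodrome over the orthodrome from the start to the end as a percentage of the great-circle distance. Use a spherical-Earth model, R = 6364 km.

Great circle: σ = 0.5525 rad → d_gc = Rσ = 3516.3 km
Rhumb: Δφ = +0.2717, Δλ = -1.5408, Δψ = +0.7770, q = Δφ/Δψ = 0.3497 → d_rh = R√(Δφ²+q²Δλ²) = 3840.1 km
Excess = (3840.1 − 3516.3) / 3516.3 = 323.8 / 3516.3 = 9.21% ≈ 9.2%

9.2%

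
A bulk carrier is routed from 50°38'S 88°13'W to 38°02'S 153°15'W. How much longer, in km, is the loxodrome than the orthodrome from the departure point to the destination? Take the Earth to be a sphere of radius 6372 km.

Great circle: cos σ = sin φ₁ sin φ₂ + cos φ₁ cos φ₂ cos Δλ,  σ = 0.8132 rad → d_gc = 5181.5 km
Rhumb line: Δψ = +0.3093, q = Δφ/Δψ = 0.7111, d_rh = R√(Δφ²+q²Δλ²) = 5330.3 km
Excess = 5330.3 − 5181.5 = 148.8 ≈ 149 km

149 km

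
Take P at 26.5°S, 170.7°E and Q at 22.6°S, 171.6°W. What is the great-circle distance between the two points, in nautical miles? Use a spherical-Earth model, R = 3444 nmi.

995 nmi

cos σ = sin φ₁ sin φ₂ + cos φ₁ cos φ₂ cos Δλ
      = sin(-26.50°)sin(-22.60°) + cos(-26.50°)cos(-22.60°)cos(17.70°) = 0.9586
σ = 16.550° → d = Rσ = 3444·0.28885 = 995 nmi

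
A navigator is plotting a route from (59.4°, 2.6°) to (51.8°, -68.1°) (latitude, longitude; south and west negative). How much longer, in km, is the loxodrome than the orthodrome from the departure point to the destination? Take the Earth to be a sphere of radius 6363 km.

Great circle: cos σ = sin φ₁ sin φ₂ + cos φ₁ cos φ₂ cos Δλ,  σ = 0.6754 rad → d_gc = 4297.5 km
Rhumb line: Δψ = -0.2357, q = Δφ/Δψ = 0.5628, d_rh = R√(Δφ²+q²Δλ²) = 4498.6 km
Excess = 4498.6 − 4297.5 = 201.1 ≈ 201 km

201 km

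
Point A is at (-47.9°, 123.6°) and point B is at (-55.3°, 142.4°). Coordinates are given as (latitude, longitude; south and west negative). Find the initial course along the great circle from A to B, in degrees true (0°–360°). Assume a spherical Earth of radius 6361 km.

θ = atan2( sin Δλ·cos φ₂ ,  cos φ₁ sin φ₂ − sin φ₁ cos φ₂ cos Δλ )
  = atan2(+0.1835, -0.1513) = 129.52°

129.5°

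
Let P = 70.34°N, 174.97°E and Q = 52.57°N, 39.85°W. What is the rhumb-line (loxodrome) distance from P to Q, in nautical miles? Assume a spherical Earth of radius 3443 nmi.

Δψ = ln[tan(π/4+φ₂/2)/tan(π/4+φ₁/2)] = -0.6705;  Δφ = -0.3101 rad,  Δλ = +2.5339 rad
q = Δφ/Δψ = 0.4626
d = R·√(Δφ² + q²Δλ²) = 3443·1.21243 = 4174 nmi

4174 nmi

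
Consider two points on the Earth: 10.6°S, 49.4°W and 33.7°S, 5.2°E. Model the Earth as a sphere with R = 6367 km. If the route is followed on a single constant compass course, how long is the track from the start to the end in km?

Rhumb course C = atan2(Δλ, Δψ) with Δψ = ln[tan(π/4+φ₂/2)/tan(π/4+φ₁/2)] = -0.4393, Δλ = +0.9529 → C = 114.75°
d = R·|Δφ| / |cos C| = 6367·0.40317 / 0.41863 = 6132 km

6132 km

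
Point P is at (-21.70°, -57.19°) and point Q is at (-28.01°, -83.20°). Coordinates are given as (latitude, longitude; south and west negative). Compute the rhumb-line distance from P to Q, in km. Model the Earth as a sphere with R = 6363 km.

Δψ = ln[tan(π/4+φ₂/2)/tan(π/4+φ₁/2)] = -0.1215;  Δφ = -0.1101 rad,  Δλ = -0.4540 rad
q = Δφ/Δψ = 0.9067
d = R·√(Δφ² + q²Δλ²) = 6363·0.42609 = 2711 km

2711 km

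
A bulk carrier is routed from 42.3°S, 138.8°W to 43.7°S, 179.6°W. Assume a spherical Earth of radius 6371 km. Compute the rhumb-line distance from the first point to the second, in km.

3321 km

Δψ = ln[tan(π/4+φ₂/2)/tan(π/4+φ₁/2)] = -0.0334;  Δφ = -0.0244 rad,  Δλ = -0.7121 rad
q = Δφ/Δψ = 0.7313
d = R·√(Δφ² + q²Δλ²) = 6371·0.52133 = 3321 km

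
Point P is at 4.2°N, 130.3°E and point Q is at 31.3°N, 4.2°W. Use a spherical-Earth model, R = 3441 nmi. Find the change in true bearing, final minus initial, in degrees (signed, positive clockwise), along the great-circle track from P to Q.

Initial bearing θ₁ = atan2(sin Δλ cos φ₂, cos φ₁ sin φ₂ − sin φ₁ cos φ₂ cos Δλ) = 312.68°
Final bearing θ₂ = (initial bearing from the destination back to the start) + 180° = 239.10°
Δθ = θ₂ − θ₁ = -73.6°

-73.6°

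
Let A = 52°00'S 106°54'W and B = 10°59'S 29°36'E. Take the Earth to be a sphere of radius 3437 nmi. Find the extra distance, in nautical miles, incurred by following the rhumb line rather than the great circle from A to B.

Great circle: cos σ = sin φ₁ sin φ₂ + cos φ₁ cos φ₂ cos Δλ,  σ = 1.8632 rad → d_gc = 6403.9 nmi
Rhumb line: Δψ = +0.8733, q = Δφ/Δψ = 0.8198, d_rh = R√(Δφ²+q²Δλ²) = 7149.1 nmi
Excess = 7149.1 − 6403.9 = 745.2 ≈ 745 nmi

745 nmi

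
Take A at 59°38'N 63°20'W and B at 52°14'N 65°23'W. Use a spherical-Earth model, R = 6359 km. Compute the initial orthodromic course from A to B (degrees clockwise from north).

189.7°

θ = atan2( sin Δλ·cos φ₂ ,  cos φ₁ sin φ₂ − sin φ₁ cos φ₂ cos Δλ )
  = atan2(-0.0219, -0.1285) = 189.68°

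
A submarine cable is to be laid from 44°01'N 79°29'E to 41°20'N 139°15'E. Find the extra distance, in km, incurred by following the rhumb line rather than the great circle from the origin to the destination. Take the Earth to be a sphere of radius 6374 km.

108 km

Great circle: cos σ = sin φ₁ sin φ₂ + cos φ₁ cos φ₂ cos Δλ,  σ = 0.7513 rad → d_gc = 4788.69 km
Rhumb line: Δψ = -0.0637, q = Δφ/Δψ = 0.7350, d_rh = R√(Δφ²+q²Δλ²) = 4896.23 km
Excess = 4896.23 − 4788.69 = 107.54 ≈ 108 km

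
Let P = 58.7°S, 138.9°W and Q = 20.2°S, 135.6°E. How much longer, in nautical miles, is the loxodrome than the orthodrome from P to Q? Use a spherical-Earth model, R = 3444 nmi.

Great circle: cos σ = sin φ₁ sin φ₂ + cos φ₁ cos φ₂ cos Δλ,  σ = 1.2310 rad → d_gc = 4239.6 nmi
Rhumb line: Δψ = +0.9123, q = Δφ/Δψ = 0.7365, d_rh = R√(Δφ²+q²Δλ²) = 4436.5 nmi
Excess = 4436.5 − 4239.6 = 196.9 ≈ 197 nmi

197 nmi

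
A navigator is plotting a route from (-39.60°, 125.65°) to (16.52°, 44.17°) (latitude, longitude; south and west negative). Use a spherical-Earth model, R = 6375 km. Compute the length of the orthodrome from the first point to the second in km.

10472 km

cos σ = sin φ₁ sin φ₂ + cos φ₁ cos φ₂ cos Δλ
      = sin(-39.60°)sin(16.52°) + cos(-39.60°)cos(16.52°)cos(-81.48°) = -0.0718
σ = 94.118° → d = Rσ = 6375·1.64267 = 10472 km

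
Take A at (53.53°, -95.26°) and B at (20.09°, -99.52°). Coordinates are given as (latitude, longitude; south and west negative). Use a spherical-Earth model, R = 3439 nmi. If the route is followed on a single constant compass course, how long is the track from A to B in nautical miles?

2017 nmi

Rhumb course C = atan2(Δλ, Δψ) with Δψ = ln[tan(π/4+φ₂/2)/tan(π/4+φ₁/2)] = -0.7522, Δλ = -0.0744 → C = 185.64°
d = R·|Δφ| / |cos C| = 3439·0.58364 / 0.99515 = 2017 nmi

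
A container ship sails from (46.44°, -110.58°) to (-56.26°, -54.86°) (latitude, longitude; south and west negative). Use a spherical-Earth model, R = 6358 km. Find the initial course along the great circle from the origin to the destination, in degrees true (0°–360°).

N = sin Δλ·cos φ₂ = +0.4589;  D = cos φ₁ sin φ₂ − sin φ₁ cos φ₂ cos Δλ = -0.7997
initial course = atan2(N, D) = 150.15°

150.1°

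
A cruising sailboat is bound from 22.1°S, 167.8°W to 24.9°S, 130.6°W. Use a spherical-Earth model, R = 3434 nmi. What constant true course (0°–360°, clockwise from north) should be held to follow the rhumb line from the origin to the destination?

Meridional parts: M(φ₁)=-0.3957, M(φ₂)=-0.4490 → ΔM = -0.0533;  Δλ = +0.6493 rad
tan C = Δλ / ΔM = -12.1821 → C = 94.69°

94.7°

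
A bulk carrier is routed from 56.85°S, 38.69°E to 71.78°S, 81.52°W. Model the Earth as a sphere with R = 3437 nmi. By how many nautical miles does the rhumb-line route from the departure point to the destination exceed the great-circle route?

478 nmi

Great circle: cos σ = sin φ₁ sin φ₂ + cos φ₁ cos φ₂ cos Δλ,  σ = 0.7824 rad → d_gc = 2689.1 nmi
Rhumb line: Δψ = -0.6185, q = Δφ/Δψ = 0.4213, d_rh = R√(Δφ²+q²Δλ²) = 3167.3 nmi
Excess = 3167.3 − 2689.1 = 478.2 ≈ 478 nmi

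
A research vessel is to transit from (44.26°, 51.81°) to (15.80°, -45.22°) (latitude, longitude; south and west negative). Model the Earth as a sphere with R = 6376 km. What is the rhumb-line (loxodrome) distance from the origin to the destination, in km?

Rhumb course C = atan2(Δλ, Δψ) with Δψ = ln[tan(π/4+φ₂/2)/tan(π/4+φ₁/2)] = -0.5839, Δλ = -1.6935 → C = 250.98°
d = R·|Δφ| / |cos C| = 6376·0.49672 / 0.32596 = 9716 km

9716 km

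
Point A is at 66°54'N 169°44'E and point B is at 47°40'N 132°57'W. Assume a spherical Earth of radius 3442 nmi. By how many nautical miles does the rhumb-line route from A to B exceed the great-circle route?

65 nmi

Great circle: cos σ = sin φ₁ sin φ₂ + cos φ₁ cos φ₂ cos Δλ,  σ = 0.6048 rad → d_gc = 2081.6 nmi
Rhumb line: Δψ = -0.6391, q = Δφ/Δψ = 0.5253, d_rh = R√(Δφ²+q²Δλ²) = 2146.2 nmi
Excess = 2146.2 − 2081.6 = 64.6 ≈ 65 nmi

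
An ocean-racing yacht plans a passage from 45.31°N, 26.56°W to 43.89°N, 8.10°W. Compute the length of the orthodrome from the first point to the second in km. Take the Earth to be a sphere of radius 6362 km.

Haversine: a = sin²(Δφ/2)+cos φ₁ cos φ₂ sin²(Δλ/2) = 0.01319;  σ = 2·atan2(√a,√(1−a))
σ = 13.191° → d = Rσ = 6362·0.23023 = 1465 km

1465 km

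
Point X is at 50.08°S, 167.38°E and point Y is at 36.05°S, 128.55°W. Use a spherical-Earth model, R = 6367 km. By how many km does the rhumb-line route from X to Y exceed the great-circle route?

Great circle: cos σ = sin φ₁ sin φ₂ + cos φ₁ cos φ₂ cos Δλ,  σ = 0.8255 rad → d_gc = 5255.8 km
Rhumb line: Δψ = +0.3375, q = Δφ/Δψ = 0.7255, d_rh = R√(Δφ²+q²Δλ²) = 5395.8 km
Excess = 5395.8 − 5255.8 = 140.0 ≈ 140 km

140 km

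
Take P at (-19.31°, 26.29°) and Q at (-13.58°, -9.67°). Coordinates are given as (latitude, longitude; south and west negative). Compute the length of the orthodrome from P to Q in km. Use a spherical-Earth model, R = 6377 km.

3884 km

Haversine: a = sin²(Δφ/2)+cos φ₁ cos φ₂ sin²(Δλ/2) = 0.08991;  σ = 2·atan2(√a,√(1−a))
σ = 34.897° → d = Rσ = 6377·0.60907 = 3884 km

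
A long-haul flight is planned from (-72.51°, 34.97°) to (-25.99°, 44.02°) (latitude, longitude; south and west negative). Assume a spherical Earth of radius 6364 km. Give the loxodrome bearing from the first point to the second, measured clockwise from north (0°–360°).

6.4°

Δψ = ln[tan(π/4+φ₂/2)/tan(π/4+φ₁/2)] = +1.4019
Δλ = +0.1580 rad (taken the short way round)
course = atan2(Δλ, Δψ) = 6.43°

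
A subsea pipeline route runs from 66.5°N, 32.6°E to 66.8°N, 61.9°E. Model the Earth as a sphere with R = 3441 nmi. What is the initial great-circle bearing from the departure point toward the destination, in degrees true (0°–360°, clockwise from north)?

75.1°

θ = atan2( sin Δλ·cos φ₂ ,  cos φ₁ sin φ₂ − sin φ₁ cos φ₂ cos Δλ )
  = atan2(+0.1928, +0.0515) = 75.06°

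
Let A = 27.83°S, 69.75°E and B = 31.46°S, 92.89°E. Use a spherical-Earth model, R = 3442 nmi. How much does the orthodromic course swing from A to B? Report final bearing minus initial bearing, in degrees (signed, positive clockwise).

At departure: θ₁ = atan2(sin Δλ cos φ₂, cos φ₁ sin φ₂ − sin φ₁ cos φ₂ cos Δλ) = 105.88°
At arrival: θ₂ = atan2(sin Δλ cos φ₁, −cos φ₂ sin φ₁ + sin φ₂ cos φ₁ cos Δλ) = 94.31°
Δθ = θ₂ − θ₁ = -11.6°

-11.6°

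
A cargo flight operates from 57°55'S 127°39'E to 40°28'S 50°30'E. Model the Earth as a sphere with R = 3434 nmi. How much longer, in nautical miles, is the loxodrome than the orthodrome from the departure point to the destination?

Great circle: cos σ = sin φ₁ sin φ₂ + cos φ₁ cos φ₂ cos Δλ,  σ = 0.8766 rad → d_gc = 3010.3 nmi
Rhumb line: Δψ = +0.4728, q = Δφ/Δψ = 0.6441, d_rh = R√(Δφ²+q²Δλ²) = 3156.6 nmi
Excess = 3156.6 − 3010.3 = 146.3 ≈ 146 nmi

146 nmi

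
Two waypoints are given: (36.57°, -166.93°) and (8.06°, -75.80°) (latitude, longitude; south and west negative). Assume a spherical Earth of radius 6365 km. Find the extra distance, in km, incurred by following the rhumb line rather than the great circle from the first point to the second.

Great circle: cos σ = sin φ₁ sin φ₂ + cos φ₁ cos φ₂ cos Δλ,  σ = 1.5029 rad → d_gc = 9565.9 km
Rhumb line: Δψ = -0.5455, q = Δφ/Δψ = 0.9122, d_rh = R√(Δφ²+q²Δλ²) = 9763.0 km
Excess = 9763.0 − 9565.9 = 197.1 ≈ 197 km

197 km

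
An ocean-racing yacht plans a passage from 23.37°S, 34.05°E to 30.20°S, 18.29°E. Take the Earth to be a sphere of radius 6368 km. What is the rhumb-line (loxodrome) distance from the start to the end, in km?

1737 km

Rhumb course C = atan2(Δλ, Δψ) with Δψ = ln[tan(π/4+φ₂/2)/tan(π/4+φ₁/2)] = -0.1337, Δλ = -0.2751 → C = 244.08°
d = R·|Δφ| / |cos C| = 6368·0.11921 / 0.43704 = 1737 km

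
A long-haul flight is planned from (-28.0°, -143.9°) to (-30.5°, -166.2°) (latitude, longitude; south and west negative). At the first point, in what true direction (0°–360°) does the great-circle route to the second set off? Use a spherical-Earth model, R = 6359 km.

257.3°

N = sin Δλ·cos φ₂ = -0.3270;  D = cos φ₁ sin φ₂ − sin φ₁ cos φ₂ cos Δλ = -0.0739
initial course = atan2(N, D) = 257.27°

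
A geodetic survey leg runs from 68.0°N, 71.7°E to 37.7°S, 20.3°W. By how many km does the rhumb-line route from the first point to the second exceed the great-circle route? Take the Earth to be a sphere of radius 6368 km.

307 km

Great circle: cos σ = sin φ₁ sin φ₂ + cos φ₁ cos φ₂ cos Δλ,  σ = 2.1863 rad → d_gc = 13922.14 km
Rhumb line: Δψ = -2.3493, q = Δφ/Δψ = 0.7853, d_rh = R√(Δφ²+q²Δλ²) = 14229.59 km
Excess = 14229.59 − 13922.14 = 307.45 ≈ 307 km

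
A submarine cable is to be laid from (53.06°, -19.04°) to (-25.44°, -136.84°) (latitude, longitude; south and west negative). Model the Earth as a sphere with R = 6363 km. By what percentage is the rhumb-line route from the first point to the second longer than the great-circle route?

Great circle: σ = 2.2099 rad → d_gc = Rσ = 14061.4 km
Rhumb: Δφ = -1.3701, Δλ = -2.0560, Δψ = -1.5559, q = Δφ/Δψ = 0.8806 → d_rh = R√(Δφ²+q²Δλ²) = 14446.6 km
Excess = (14446.6 − 14061.4) / 14061.4 = 385.2 / 14061.4 = 2.74% ≈ 2.7%

2.7%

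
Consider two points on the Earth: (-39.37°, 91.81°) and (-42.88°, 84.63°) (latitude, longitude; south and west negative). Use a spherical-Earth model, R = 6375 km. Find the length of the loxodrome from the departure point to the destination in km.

Δψ = ln[tan(π/4+φ₂/2)/tan(π/4+φ₁/2)] = -0.0814;  Δφ = -0.0613 rad,  Δλ = -0.1253 rad
q = Δφ/Δψ = 0.7530
d = R·√(Δφ² + q²Δλ²) = 6375·0.11250 = 717 km

717 km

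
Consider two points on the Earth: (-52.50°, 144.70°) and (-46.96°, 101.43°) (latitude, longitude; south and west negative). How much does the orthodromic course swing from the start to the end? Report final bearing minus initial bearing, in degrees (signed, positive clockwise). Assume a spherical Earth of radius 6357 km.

Initial bearing θ₁ = atan2(sin Δλ cos φ₂, cos φ₁ sin φ₂ − sin φ₁ cos φ₂ cos Δλ) = 263.82°
Final bearing θ₂ = (initial bearing from the destination back to the start) + 180° = 297.53°
Δθ = θ₂ − θ₁ = +33.7°

+33.7°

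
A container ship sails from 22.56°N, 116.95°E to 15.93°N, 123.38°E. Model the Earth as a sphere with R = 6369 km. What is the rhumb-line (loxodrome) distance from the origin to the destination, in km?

Δψ = ln[tan(π/4+φ₂/2)/tan(π/4+φ₁/2)] = -0.1226;  Δφ = -0.1157 rad,  Δλ = +0.1122 rad
q = Δφ/Δψ = 0.9435
d = R·√(Δφ² + q²Δλ²) = 6369·0.15685 = 999 km

999 km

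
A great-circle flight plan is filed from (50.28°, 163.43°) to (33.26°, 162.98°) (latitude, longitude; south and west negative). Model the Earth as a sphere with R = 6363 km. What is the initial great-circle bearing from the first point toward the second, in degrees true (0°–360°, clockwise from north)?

181.3°

θ = atan2( sin Δλ·cos φ₂ ,  cos φ₁ sin φ₂ − sin φ₁ cos φ₂ cos Δλ )
  = atan2(-0.0066, -0.2927) = 181.29°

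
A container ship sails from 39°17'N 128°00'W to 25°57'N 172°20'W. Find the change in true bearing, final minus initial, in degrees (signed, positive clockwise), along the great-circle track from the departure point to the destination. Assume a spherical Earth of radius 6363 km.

-24.9°

Initial bearing θ₁ = atan2(sin Δλ cos φ₂, cos φ₁ sin φ₂ − sin φ₁ cos φ₂ cos Δλ) = 263.78°
Final bearing θ₂ = (initial bearing from the destination back to the start) + 180° = 238.84°
Δθ = θ₂ − θ₁ = -24.9°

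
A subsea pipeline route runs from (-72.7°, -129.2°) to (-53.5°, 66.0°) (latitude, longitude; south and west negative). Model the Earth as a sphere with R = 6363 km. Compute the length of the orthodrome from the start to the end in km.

Haversine: a = sin²(Δφ/2)+cos φ₁ cos φ₂ sin²(Δλ/2) = 0.20160;  σ = 2·atan2(√a,√(1−a))
σ = 53.359° → d = Rσ = 6363·0.93130 = 5926 km

5926 km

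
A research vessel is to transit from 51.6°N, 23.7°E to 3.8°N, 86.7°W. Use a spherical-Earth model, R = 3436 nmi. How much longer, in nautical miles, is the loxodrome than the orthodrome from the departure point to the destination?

316 nmi

Great circle: cos σ = sin φ₁ sin φ₂ + cos φ₁ cos φ₂ cos Δλ,  σ = 1.7356 rad → d_gc = 5963.7 nmi
Rhumb line: Δψ = -0.9885, q = Δφ/Δψ = 0.8440, d_rh = R√(Δφ²+q²Δλ²) = 6280.0 nmi
Excess = 6280.0 − 5963.7 = 316.3 ≈ 316 nmi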